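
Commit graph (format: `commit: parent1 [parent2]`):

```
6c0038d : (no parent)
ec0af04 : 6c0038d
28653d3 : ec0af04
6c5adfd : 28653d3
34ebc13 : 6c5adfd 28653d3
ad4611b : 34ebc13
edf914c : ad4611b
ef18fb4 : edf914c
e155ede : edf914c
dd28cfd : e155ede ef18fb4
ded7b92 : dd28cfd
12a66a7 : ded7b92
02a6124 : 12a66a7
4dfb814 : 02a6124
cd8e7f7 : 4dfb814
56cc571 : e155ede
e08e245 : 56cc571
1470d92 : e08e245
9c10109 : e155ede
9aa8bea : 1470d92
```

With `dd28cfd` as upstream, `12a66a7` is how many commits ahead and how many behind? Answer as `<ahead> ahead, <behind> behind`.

Reachable from 12a66a7: {12a66a7, 28653d3, 34ebc13, 6c0038d, 6c5adfd, ad4611b, dd28cfd, ded7b92, e155ede, ec0af04, edf914c, ef18fb4}.
Reachable from dd28cfd: {28653d3, 34ebc13, 6c0038d, 6c5adfd, ad4611b, dd28cfd, e155ede, ec0af04, edf914c, ef18fb4}.
Only in 12a66a7's history (ahead): {12a66a7, ded7b92} — 2.
Only in dd28cfd's history (behind): {} — 0.

2 ahead, 0 behind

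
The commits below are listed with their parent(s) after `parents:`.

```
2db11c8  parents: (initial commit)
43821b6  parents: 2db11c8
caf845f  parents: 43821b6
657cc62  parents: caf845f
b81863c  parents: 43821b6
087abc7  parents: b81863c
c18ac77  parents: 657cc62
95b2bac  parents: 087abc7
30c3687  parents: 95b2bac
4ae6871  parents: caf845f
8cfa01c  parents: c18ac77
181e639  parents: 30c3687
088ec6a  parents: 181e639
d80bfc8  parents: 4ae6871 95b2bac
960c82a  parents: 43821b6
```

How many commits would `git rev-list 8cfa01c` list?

6

Walking parent pointers from 8cfa01c: reachable set = {2db11c8, 43821b6, 657cc62, 8cfa01c, c18ac77, caf845f}.
That is 6 commits.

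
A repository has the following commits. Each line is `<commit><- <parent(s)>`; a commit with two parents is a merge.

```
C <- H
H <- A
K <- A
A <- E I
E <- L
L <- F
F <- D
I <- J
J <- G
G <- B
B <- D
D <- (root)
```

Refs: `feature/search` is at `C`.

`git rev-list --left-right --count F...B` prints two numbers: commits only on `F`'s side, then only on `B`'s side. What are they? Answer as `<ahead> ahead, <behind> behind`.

1 ahead, 1 behind

Reachable from F: {D, F}.
Reachable from B: {B, D}.
Only in F's history (ahead): {F} — 1.
Only in B's history (behind): {B} — 1.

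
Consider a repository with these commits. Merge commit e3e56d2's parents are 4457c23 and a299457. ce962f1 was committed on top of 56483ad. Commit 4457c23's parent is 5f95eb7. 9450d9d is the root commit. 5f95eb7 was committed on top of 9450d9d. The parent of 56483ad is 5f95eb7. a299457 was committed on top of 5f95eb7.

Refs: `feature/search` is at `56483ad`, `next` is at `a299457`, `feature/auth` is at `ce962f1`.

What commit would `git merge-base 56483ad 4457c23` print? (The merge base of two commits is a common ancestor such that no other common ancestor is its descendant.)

Ancestors of 56483ad: {56483ad, 5f95eb7, 9450d9d}.
Ancestors of 4457c23: {4457c23, 5f95eb7, 9450d9d}.
Common ancestors: {5f95eb7, 9450d9d}.
Among these, 5f95eb7 is not an ancestor of any other common ancestor — it is the merge base.

5f95eb7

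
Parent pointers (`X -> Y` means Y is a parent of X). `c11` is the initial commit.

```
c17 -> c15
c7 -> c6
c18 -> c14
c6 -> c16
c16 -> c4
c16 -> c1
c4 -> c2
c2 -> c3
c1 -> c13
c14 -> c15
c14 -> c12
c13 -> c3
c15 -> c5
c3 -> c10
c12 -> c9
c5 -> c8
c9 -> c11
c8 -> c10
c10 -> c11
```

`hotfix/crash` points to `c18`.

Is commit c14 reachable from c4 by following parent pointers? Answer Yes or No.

No

Ancestors of c4: {c10, c11, c2, c3, c4}.
c14 is not in that set, so it is not an ancestor of c4.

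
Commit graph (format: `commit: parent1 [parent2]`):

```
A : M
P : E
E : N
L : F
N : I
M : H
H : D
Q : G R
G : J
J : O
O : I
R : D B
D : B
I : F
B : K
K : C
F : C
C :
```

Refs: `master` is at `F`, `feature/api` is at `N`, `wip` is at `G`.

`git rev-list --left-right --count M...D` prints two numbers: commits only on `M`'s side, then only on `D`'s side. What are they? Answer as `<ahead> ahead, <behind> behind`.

2 ahead, 0 behind

Reachable from M: {B, C, D, H, K, M}.
Reachable from D: {B, C, D, K}.
Only in M's history (ahead): {H, M} — 2.
Only in D's history (behind): {} — 0.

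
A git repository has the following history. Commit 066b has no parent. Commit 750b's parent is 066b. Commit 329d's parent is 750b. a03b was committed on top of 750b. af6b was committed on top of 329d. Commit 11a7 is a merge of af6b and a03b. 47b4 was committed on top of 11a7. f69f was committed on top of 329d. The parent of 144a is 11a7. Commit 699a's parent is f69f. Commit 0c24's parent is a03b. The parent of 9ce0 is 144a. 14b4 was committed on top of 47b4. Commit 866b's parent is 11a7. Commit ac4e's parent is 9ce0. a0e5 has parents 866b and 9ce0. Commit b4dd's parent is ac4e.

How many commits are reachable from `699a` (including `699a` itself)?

5

Walking parent pointers from 699a: reachable set = {066b, 329d, 699a, 750b, f69f}.
That is 5 commits.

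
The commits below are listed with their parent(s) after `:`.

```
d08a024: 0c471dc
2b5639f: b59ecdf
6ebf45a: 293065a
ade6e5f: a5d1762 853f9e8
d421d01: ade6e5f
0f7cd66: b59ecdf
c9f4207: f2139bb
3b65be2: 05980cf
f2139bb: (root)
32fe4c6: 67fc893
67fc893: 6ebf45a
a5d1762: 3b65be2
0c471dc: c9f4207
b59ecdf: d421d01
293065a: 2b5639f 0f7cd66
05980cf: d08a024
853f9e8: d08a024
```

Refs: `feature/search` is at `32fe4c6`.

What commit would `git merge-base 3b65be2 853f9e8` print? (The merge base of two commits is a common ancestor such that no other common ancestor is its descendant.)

d08a024

Ancestors of 3b65be2: {05980cf, 0c471dc, 3b65be2, c9f4207, d08a024, f2139bb}.
Ancestors of 853f9e8: {0c471dc, 853f9e8, c9f4207, d08a024, f2139bb}.
Common ancestors: {0c471dc, c9f4207, d08a024, f2139bb}.
Among these, d08a024 is not an ancestor of any other common ancestor — it is the merge base.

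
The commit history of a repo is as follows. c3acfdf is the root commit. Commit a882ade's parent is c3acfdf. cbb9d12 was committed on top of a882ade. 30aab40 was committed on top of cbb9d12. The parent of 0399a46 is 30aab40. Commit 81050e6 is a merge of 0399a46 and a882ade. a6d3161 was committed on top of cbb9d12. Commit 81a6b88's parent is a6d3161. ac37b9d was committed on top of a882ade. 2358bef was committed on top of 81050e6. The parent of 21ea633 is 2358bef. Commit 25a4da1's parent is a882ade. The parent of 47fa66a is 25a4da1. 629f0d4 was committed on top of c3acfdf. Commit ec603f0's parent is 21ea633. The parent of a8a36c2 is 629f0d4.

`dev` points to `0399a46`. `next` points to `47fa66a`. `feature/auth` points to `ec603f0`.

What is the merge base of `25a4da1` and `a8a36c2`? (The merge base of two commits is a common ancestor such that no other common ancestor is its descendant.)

Ancestors of 25a4da1: {25a4da1, a882ade, c3acfdf}.
Ancestors of a8a36c2: {629f0d4, a8a36c2, c3acfdf}.
Common ancestors: {c3acfdf}.
The only common ancestor is c3acfdf, so it is the merge base.

c3acfdf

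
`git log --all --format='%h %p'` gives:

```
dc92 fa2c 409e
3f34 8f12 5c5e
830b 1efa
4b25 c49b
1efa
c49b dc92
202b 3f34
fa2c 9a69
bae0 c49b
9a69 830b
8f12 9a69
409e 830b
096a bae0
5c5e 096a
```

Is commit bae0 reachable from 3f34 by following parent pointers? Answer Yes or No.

Ancestors of 3f34 (commits reachable by following parents): {096a, 1efa, 3f34, 409e, 5c5e, 830b, 8f12, 9a69, bae0, c49b, dc92, fa2c}.
bae0 is in that set, so it is an ancestor of 3f34.

Yes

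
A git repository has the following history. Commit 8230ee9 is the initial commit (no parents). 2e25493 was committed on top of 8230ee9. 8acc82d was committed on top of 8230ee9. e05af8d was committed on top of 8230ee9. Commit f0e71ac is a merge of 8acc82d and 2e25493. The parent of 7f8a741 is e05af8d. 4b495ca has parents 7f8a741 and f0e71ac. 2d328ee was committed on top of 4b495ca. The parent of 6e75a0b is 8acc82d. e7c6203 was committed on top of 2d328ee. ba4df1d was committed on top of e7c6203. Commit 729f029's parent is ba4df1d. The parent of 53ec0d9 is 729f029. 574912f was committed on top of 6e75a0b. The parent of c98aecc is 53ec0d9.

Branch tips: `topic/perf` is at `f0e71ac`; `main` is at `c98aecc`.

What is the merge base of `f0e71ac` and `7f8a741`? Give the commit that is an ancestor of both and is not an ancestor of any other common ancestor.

8230ee9

Ancestors of f0e71ac: {2e25493, 8230ee9, 8acc82d, f0e71ac}.
Ancestors of 7f8a741: {7f8a741, 8230ee9, e05af8d}.
Common ancestors: {8230ee9}.
The only common ancestor is 8230ee9, so it is the merge base.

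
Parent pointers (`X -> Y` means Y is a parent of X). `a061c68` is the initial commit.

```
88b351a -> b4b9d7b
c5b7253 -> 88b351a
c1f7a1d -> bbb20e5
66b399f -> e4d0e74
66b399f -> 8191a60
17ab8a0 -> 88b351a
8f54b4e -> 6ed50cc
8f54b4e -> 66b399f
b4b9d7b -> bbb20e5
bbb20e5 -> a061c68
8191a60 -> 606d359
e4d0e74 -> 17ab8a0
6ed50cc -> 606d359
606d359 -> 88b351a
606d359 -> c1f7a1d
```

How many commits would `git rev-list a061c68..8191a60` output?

Reachable from 8191a60: {606d359, 8191a60, 88b351a, a061c68, b4b9d7b, bbb20e5, c1f7a1d}.
Reachable from a061c68: {a061c68}.
In 8191a60's history but not a061c68's: {606d359, 8191a60, 88b351a, b4b9d7b, bbb20e5, c1f7a1d} — 6 commits.

6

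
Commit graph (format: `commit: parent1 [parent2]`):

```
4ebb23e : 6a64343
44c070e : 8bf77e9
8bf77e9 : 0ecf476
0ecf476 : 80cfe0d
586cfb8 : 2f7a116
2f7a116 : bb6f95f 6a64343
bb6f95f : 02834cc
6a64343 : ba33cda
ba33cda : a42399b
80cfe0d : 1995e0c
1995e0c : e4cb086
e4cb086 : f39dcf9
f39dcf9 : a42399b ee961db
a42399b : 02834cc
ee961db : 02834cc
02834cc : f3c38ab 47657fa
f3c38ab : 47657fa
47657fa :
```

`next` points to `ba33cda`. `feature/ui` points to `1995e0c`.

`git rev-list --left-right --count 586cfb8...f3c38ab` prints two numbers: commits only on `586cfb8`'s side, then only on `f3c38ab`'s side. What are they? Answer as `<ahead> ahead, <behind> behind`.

7 ahead, 0 behind

Reachable from 586cfb8: {02834cc, 2f7a116, 47657fa, 586cfb8, 6a64343, a42399b, ba33cda, bb6f95f, f3c38ab}.
Reachable from f3c38ab: {47657fa, f3c38ab}.
Only in 586cfb8's history (ahead): {02834cc, 2f7a116, 586cfb8, 6a64343, a42399b, ba33cda, bb6f95f} — 7.
Only in f3c38ab's history (behind): {} — 0.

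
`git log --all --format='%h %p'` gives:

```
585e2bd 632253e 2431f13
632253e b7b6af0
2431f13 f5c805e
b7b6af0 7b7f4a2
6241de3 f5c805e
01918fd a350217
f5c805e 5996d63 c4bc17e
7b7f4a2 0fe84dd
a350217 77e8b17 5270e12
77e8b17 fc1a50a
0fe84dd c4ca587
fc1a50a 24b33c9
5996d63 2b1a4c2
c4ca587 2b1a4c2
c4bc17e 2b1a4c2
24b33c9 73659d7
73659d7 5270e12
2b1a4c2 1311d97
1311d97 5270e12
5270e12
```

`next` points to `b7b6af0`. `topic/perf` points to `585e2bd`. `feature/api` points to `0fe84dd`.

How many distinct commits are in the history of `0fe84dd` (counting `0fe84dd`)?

5

Walking parent pointers from 0fe84dd: reachable set = {0fe84dd, 1311d97, 2b1a4c2, 5270e12, c4ca587}.
That is 5 commits.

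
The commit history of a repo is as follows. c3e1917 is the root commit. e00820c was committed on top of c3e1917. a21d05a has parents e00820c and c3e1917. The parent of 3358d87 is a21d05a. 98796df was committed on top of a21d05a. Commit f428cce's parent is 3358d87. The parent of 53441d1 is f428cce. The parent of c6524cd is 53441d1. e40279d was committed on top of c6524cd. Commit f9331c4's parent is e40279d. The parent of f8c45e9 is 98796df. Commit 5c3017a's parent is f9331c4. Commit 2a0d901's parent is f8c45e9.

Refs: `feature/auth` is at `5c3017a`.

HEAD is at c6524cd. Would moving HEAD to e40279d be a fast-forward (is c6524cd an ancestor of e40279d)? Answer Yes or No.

A fast-forward from c6524cd to e40279d is possible iff c6524cd is an ancestor of e40279d.
Ancestors of e40279d: {3358d87, 53441d1, a21d05a, c3e1917, c6524cd, e00820c, e40279d, f428cce}.
c6524cd is among them, so fast-forward is possible.

Yes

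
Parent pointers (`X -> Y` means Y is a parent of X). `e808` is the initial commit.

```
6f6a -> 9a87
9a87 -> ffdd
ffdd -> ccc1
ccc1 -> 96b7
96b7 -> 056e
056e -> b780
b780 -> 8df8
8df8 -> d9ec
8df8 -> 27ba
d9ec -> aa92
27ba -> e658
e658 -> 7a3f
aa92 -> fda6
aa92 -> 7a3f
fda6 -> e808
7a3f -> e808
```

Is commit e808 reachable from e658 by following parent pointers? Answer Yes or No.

Ancestors of e658 (commits reachable by following parents): {7a3f, e658, e808}.
e808 is in that set, so it is an ancestor of e658.

Yes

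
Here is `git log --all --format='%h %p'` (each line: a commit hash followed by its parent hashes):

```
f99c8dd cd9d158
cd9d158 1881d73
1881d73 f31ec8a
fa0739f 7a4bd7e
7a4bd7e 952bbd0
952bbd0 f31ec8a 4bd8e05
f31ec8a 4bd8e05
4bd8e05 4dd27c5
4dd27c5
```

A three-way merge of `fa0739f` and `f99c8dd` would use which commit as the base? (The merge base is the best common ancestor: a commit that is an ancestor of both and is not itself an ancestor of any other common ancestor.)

Ancestors of fa0739f: {4bd8e05, 4dd27c5, 7a4bd7e, 952bbd0, f31ec8a, fa0739f}.
Ancestors of f99c8dd: {1881d73, 4bd8e05, 4dd27c5, cd9d158, f31ec8a, f99c8dd}.
Common ancestors: {4bd8e05, 4dd27c5, f31ec8a}.
Among these, f31ec8a is not an ancestor of any other common ancestor — it is the merge base.

f31ec8a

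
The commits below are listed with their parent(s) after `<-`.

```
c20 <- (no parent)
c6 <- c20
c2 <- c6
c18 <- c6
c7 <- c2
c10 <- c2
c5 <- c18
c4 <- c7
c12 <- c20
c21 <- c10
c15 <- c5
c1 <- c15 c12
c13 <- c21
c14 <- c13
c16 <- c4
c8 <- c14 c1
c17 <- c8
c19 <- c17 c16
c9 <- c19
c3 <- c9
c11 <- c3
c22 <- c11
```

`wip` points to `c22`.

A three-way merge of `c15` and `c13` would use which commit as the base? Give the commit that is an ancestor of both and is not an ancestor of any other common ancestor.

Ancestors of c15: {c15, c18, c20, c5, c6}.
Ancestors of c13: {c10, c13, c2, c20, c21, c6}.
Common ancestors: {c20, c6}.
Among these, c6 is not an ancestor of any other common ancestor — it is the merge base.

c6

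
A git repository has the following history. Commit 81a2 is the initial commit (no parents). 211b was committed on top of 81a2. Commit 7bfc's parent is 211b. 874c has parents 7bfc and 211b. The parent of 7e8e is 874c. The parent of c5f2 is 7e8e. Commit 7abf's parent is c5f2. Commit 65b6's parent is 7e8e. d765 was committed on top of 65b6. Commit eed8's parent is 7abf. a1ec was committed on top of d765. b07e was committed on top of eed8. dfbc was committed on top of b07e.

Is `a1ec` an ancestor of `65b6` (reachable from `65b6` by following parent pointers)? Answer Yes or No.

Ancestors of 65b6: {211b, 65b6, 7bfc, 7e8e, 81a2, 874c}.
a1ec is not in that set, so it is not an ancestor of 65b6.

No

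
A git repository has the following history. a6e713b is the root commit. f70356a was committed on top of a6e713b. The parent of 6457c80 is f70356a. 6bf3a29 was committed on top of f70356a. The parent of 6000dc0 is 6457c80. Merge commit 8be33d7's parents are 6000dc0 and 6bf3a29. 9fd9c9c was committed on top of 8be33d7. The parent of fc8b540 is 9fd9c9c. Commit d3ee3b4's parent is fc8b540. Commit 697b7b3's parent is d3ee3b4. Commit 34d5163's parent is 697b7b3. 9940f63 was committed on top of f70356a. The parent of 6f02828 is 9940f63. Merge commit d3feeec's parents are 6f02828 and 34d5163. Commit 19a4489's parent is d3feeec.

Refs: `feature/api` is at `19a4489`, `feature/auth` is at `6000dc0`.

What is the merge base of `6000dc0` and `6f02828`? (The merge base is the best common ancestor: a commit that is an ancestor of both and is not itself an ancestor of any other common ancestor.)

f70356a

Ancestors of 6000dc0: {6000dc0, 6457c80, a6e713b, f70356a}.
Ancestors of 6f02828: {6f02828, 9940f63, a6e713b, f70356a}.
Common ancestors: {a6e713b, f70356a}.
Among these, f70356a is not an ancestor of any other common ancestor — it is the merge base.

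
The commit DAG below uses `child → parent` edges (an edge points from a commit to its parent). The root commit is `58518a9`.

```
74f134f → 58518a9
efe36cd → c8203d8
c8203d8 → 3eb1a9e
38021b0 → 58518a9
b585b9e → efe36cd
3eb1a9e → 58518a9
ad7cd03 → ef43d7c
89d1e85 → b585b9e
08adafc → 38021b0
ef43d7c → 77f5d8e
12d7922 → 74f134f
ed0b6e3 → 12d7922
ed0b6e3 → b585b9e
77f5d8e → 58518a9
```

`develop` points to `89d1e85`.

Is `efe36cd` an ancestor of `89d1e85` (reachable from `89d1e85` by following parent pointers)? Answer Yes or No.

Ancestors of 89d1e85 (commits reachable by following parents): {3eb1a9e, 58518a9, 89d1e85, b585b9e, c8203d8, efe36cd}.
efe36cd is in that set, so it is an ancestor of 89d1e85.

Yes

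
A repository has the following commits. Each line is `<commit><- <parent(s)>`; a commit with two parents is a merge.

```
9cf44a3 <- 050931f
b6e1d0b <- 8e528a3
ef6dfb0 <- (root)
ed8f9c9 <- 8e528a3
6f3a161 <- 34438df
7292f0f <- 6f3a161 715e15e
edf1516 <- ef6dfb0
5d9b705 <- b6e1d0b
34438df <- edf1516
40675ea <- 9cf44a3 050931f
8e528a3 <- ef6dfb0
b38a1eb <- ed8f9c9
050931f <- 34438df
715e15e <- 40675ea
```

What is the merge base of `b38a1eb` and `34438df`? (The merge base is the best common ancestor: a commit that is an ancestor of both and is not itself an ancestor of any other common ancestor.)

Ancestors of b38a1eb: {8e528a3, b38a1eb, ed8f9c9, ef6dfb0}.
Ancestors of 34438df: {34438df, edf1516, ef6dfb0}.
Common ancestors: {ef6dfb0}.
The only common ancestor is ef6dfb0, so it is the merge base.

ef6dfb0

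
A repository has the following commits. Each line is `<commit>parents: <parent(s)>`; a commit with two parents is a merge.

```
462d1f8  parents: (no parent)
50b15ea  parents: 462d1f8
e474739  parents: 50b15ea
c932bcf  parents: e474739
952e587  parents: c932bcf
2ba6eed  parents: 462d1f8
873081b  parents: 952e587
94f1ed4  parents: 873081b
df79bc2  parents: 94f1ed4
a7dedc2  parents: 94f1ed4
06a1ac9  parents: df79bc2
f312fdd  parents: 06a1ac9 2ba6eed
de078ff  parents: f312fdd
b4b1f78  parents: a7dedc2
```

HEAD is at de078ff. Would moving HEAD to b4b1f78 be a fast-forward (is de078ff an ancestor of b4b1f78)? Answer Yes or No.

A fast-forward from de078ff to b4b1f78 is possible iff de078ff is an ancestor of b4b1f78.
Ancestors of b4b1f78: {462d1f8, 50b15ea, 873081b, 94f1ed4, 952e587, a7dedc2, b4b1f78, c932bcf, e474739}.
de078ff is not among them, so fast-forward is not possible.

No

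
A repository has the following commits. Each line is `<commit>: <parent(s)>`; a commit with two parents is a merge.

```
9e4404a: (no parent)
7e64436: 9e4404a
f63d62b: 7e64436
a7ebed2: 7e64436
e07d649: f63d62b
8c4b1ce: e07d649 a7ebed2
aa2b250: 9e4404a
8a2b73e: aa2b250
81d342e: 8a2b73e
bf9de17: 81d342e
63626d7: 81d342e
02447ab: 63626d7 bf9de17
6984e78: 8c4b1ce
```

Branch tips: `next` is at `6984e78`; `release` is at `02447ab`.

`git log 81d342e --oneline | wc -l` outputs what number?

Walking parent pointers from 81d342e: reachable set = {81d342e, 8a2b73e, 9e4404a, aa2b250}.
That is 4 commits.

4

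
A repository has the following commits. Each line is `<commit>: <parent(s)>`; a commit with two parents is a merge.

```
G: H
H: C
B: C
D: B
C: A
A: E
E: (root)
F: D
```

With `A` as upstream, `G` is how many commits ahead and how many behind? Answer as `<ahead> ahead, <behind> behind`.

Reachable from G: {A, C, E, G, H}.
Reachable from A: {A, E}.
Only in G's history (ahead): {C, G, H} — 3.
Only in A's history (behind): {} — 0.

3 ahead, 0 behind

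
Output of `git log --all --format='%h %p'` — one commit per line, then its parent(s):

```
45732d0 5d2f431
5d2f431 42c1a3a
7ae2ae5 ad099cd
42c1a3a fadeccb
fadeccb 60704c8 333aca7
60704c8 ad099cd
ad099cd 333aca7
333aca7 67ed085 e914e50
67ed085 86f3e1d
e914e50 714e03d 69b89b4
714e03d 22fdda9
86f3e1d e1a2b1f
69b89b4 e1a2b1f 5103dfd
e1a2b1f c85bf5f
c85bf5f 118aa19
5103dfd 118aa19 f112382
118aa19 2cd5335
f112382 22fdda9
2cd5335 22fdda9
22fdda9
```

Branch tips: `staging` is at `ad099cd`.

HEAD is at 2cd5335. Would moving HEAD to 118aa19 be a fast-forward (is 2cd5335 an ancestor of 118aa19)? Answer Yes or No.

Yes

A fast-forward from 2cd5335 to 118aa19 is possible iff 2cd5335 is an ancestor of 118aa19.
Ancestors of 118aa19: {118aa19, 22fdda9, 2cd5335}.
2cd5335 is among them, so fast-forward is possible.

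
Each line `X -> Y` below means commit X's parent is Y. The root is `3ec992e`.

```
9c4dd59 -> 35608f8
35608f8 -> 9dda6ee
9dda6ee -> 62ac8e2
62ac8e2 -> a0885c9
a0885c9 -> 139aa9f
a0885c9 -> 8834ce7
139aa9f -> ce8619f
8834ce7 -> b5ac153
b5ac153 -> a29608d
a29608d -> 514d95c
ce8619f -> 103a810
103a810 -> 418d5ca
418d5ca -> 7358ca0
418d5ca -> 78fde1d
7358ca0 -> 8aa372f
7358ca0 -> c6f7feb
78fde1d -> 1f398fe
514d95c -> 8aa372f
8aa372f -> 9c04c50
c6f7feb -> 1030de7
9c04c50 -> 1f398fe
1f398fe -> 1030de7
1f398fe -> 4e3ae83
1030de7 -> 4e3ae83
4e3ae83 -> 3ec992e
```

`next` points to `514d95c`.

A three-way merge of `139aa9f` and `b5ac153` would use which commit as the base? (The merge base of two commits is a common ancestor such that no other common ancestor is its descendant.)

8aa372f

Ancestors of 139aa9f: {1030de7, 103a810, 139aa9f, 1f398fe, 3ec992e, 418d5ca, 4e3ae83, 7358ca0, 78fde1d, 8aa372f, 9c04c50, c6f7feb, ce8619f}.
Ancestors of b5ac153: {1030de7, 1f398fe, 3ec992e, 4e3ae83, 514d95c, 8aa372f, 9c04c50, a29608d, b5ac153}.
Common ancestors: {1030de7, 1f398fe, 3ec992e, 4e3ae83, 8aa372f, 9c04c50}.
Among these, 8aa372f is not an ancestor of any other common ancestor — it is the merge base.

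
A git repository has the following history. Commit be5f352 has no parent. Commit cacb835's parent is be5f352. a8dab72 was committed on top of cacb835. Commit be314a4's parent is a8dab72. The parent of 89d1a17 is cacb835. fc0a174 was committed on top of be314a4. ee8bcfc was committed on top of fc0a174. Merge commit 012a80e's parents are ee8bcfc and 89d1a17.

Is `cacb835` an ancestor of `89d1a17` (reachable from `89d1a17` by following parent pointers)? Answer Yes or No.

Ancestors of 89d1a17 (commits reachable by following parents): {89d1a17, be5f352, cacb835}.
cacb835 is in that set, so it is an ancestor of 89d1a17.

Yes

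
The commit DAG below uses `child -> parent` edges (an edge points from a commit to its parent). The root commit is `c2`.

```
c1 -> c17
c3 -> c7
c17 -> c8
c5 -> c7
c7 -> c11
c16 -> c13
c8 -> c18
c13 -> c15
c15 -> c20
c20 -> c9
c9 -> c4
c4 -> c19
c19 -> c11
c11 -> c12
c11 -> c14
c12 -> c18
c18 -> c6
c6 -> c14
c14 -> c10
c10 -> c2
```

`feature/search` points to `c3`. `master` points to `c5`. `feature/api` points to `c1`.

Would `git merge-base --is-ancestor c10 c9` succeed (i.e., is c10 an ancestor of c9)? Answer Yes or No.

Yes

Ancestors of c9 (commits reachable by following parents): {c10, c11, c12, c14, c18, c19, c2, c4, c6, c9}.
c10 is in that set, so it is an ancestor of c9.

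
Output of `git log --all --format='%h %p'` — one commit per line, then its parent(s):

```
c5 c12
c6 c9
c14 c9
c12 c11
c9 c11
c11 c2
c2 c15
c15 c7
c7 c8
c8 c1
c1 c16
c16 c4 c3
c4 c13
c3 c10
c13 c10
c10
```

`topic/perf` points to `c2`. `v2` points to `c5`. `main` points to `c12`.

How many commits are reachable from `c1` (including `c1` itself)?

6

Walking parent pointers from c1: reachable set = {c1, c10, c13, c16, c3, c4}.
That is 6 commits.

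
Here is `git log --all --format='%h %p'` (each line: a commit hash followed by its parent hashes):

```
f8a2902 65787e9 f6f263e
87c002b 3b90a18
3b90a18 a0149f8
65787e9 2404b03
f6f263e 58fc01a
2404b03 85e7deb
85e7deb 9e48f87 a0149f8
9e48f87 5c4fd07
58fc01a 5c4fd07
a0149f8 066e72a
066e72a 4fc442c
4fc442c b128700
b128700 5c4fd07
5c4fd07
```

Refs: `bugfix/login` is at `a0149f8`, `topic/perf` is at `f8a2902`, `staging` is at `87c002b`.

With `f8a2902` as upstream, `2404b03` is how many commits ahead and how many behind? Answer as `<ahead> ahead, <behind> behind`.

0 ahead, 4 behind

Reachable from 2404b03: {066e72a, 2404b03, 4fc442c, 5c4fd07, 85e7deb, 9e48f87, a0149f8, b128700}.
Reachable from f8a2902: {066e72a, 2404b03, 4fc442c, 58fc01a, 5c4fd07, 65787e9, 85e7deb, 9e48f87, a0149f8, b128700, f6f263e, f8a2902}.
Only in 2404b03's history (ahead): {} — 0.
Only in f8a2902's history (behind): {58fc01a, 65787e9, f6f263e, f8a2902} — 4.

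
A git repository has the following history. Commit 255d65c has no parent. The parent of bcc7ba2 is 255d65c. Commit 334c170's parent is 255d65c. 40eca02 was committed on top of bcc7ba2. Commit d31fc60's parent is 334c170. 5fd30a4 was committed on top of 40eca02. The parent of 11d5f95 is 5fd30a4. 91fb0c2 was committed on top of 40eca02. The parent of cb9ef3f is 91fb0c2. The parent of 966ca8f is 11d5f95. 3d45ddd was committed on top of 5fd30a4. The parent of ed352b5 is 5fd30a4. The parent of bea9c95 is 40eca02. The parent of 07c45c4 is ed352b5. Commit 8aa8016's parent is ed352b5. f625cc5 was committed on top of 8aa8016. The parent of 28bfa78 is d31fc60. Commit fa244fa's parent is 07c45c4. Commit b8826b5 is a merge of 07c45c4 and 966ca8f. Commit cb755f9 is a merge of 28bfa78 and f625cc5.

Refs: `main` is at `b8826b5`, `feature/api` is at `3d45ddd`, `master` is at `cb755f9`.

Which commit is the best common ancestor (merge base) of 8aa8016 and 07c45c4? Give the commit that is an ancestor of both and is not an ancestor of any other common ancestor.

Ancestors of 8aa8016: {255d65c, 40eca02, 5fd30a4, 8aa8016, bcc7ba2, ed352b5}.
Ancestors of 07c45c4: {07c45c4, 255d65c, 40eca02, 5fd30a4, bcc7ba2, ed352b5}.
Common ancestors: {255d65c, 40eca02, 5fd30a4, bcc7ba2, ed352b5}.
Among these, ed352b5 is not an ancestor of any other common ancestor — it is the merge base.

ed352b5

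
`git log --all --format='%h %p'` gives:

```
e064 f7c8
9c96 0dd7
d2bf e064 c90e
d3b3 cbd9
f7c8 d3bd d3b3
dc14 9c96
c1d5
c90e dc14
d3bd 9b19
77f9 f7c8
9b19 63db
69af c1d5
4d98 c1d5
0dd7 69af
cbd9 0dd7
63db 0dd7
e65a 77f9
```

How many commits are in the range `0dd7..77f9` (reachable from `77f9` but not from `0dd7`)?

Reachable from 77f9: {0dd7, 63db, 69af, 77f9, 9b19, c1d5, cbd9, d3b3, d3bd, f7c8}.
Reachable from 0dd7: {0dd7, 69af, c1d5}.
In 77f9's history but not 0dd7's: {63db, 77f9, 9b19, cbd9, d3b3, d3bd, f7c8} — 7 commits.

7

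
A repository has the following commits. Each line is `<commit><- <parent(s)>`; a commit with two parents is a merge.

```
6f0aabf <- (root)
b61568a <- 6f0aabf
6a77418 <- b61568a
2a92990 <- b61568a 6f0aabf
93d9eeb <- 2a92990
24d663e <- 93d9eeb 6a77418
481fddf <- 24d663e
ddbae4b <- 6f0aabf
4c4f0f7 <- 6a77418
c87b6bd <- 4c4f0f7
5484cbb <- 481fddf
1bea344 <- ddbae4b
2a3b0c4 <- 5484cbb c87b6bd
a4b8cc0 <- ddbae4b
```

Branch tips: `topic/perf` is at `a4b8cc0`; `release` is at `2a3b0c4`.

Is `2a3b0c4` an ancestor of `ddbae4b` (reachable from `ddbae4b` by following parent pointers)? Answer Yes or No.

No

Ancestors of ddbae4b: {6f0aabf, ddbae4b}.
2a3b0c4 is not in that set, so it is not an ancestor of ddbae4b.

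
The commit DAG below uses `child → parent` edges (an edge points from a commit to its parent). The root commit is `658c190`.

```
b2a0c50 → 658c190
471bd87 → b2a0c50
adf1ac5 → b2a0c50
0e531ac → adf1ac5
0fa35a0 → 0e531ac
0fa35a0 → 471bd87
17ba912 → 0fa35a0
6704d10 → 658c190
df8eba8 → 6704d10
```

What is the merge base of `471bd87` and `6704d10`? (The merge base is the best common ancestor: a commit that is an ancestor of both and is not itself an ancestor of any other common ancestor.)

Ancestors of 471bd87: {471bd87, 658c190, b2a0c50}.
Ancestors of 6704d10: {658c190, 6704d10}.
Common ancestors: {658c190}.
The only common ancestor is 658c190, so it is the merge base.

658c190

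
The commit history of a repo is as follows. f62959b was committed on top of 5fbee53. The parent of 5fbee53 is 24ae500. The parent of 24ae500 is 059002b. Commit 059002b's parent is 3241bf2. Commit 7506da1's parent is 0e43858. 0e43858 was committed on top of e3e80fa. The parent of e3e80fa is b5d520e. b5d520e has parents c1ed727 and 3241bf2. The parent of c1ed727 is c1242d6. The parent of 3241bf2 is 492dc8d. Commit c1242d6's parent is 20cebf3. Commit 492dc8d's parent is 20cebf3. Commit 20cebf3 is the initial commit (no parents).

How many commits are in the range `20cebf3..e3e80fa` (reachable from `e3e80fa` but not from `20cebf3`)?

6

Reachable from e3e80fa: {20cebf3, 3241bf2, 492dc8d, b5d520e, c1242d6, c1ed727, e3e80fa}.
Reachable from 20cebf3: {20cebf3}.
In e3e80fa's history but not 20cebf3's: {3241bf2, 492dc8d, b5d520e, c1242d6, c1ed727, e3e80fa} — 6 commits.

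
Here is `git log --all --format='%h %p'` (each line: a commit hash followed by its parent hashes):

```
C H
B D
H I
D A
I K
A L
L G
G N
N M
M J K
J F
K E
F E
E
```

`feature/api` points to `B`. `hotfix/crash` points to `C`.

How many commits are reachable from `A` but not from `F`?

Reachable from A: {A, E, F, G, J, K, L, M, N}.
Reachable from F: {E, F}.
In A's history but not F's: {A, G, J, K, L, M, N} — 7 commits.

7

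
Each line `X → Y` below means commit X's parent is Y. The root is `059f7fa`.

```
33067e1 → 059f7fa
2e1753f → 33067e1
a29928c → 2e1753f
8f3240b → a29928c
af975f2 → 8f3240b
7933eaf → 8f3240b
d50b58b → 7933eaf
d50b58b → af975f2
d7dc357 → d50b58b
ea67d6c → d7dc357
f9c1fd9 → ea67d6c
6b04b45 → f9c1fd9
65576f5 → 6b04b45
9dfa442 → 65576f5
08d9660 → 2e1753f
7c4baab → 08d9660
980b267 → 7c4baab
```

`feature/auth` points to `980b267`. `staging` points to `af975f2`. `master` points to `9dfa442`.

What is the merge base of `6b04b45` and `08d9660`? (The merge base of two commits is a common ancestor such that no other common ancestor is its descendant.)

Ancestors of 6b04b45: {059f7fa, 2e1753f, 33067e1, 6b04b45, 7933eaf, 8f3240b, a29928c, af975f2, d50b58b, d7dc357, ea67d6c, f9c1fd9}.
Ancestors of 08d9660: {059f7fa, 08d9660, 2e1753f, 33067e1}.
Common ancestors: {059f7fa, 2e1753f, 33067e1}.
Among these, 2e1753f is not an ancestor of any other common ancestor — it is the merge base.

2e1753f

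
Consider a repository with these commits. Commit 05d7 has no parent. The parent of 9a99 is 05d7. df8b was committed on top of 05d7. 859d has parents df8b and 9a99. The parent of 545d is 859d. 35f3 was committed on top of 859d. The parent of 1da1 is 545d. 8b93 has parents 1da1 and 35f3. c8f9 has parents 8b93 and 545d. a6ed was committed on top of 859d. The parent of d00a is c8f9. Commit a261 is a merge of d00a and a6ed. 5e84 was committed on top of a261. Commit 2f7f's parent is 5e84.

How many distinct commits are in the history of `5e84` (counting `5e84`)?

Walking parent pointers from 5e84: reachable set = {05d7, 1da1, 35f3, 545d, 5e84, 859d, 8b93, 9a99, a261, a6ed, c8f9, d00a, df8b}.
That is 13 commits.

13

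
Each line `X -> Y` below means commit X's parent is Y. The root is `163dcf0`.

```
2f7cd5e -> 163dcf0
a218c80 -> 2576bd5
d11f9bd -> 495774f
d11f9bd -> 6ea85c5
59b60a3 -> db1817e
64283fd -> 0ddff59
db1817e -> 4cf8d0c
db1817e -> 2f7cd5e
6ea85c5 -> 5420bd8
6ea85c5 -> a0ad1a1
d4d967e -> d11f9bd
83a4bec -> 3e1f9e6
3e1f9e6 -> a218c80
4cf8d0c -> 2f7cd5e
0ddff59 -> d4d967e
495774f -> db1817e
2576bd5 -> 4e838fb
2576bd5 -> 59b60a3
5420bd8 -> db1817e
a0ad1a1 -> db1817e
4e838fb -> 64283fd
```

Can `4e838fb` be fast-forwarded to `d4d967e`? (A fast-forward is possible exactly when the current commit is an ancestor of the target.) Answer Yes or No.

A fast-forward from 4e838fb to d4d967e is possible iff 4e838fb is an ancestor of d4d967e.
Ancestors of d4d967e: {163dcf0, 2f7cd5e, 495774f, 4cf8d0c, 5420bd8, 6ea85c5, a0ad1a1, d11f9bd, d4d967e, db1817e}.
4e838fb is not among them, so fast-forward is not possible.

No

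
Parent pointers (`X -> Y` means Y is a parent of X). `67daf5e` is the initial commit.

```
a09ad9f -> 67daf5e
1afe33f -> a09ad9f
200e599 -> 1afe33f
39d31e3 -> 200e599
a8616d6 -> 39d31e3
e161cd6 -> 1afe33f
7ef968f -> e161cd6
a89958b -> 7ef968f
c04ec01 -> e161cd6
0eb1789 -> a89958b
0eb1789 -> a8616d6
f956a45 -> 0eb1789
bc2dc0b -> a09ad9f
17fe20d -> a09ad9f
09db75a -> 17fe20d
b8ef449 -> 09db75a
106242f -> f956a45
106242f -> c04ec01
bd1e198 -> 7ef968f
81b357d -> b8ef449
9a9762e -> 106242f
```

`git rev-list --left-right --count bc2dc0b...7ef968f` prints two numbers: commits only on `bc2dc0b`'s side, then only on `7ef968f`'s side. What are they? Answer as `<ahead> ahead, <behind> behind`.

1 ahead, 3 behind

Reachable from bc2dc0b: {67daf5e, a09ad9f, bc2dc0b}.
Reachable from 7ef968f: {1afe33f, 67daf5e, 7ef968f, a09ad9f, e161cd6}.
Only in bc2dc0b's history (ahead): {bc2dc0b} — 1.
Only in 7ef968f's history (behind): {1afe33f, 7ef968f, e161cd6} — 3.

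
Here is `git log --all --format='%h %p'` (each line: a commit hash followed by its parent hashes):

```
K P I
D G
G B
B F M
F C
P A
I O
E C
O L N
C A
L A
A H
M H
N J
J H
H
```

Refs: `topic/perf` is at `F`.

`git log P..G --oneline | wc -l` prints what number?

Reachable from G: {A, B, C, F, G, H, M}.
Reachable from P: {A, H, P}.
In G's history but not P's: {B, C, F, G, M} — 5 commits.

5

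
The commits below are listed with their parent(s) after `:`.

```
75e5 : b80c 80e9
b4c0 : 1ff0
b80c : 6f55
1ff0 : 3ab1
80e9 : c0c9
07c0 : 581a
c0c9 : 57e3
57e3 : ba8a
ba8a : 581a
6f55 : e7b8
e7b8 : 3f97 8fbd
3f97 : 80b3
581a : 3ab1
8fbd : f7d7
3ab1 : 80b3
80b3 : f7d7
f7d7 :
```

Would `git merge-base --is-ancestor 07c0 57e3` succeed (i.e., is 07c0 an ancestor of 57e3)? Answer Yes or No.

No

Ancestors of 57e3: {3ab1, 57e3, 581a, 80b3, ba8a, f7d7}.
07c0 is not in that set, so it is not an ancestor of 57e3.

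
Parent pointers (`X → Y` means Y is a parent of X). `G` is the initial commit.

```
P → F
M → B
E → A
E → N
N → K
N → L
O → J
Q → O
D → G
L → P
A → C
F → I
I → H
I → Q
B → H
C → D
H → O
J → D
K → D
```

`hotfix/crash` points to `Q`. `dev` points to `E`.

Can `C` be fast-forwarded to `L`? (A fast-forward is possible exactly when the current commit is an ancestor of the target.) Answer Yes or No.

No

A fast-forward from C to L is possible iff C is an ancestor of L.
Ancestors of L: {D, F, G, H, I, J, L, O, P, Q}.
C is not among them, so fast-forward is not possible.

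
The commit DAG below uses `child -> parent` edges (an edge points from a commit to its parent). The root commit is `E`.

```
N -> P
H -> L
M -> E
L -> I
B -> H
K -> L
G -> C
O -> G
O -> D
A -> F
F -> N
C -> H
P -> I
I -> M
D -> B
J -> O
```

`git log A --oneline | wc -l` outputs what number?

Walking parent pointers from A: reachable set = {A, E, F, I, M, N, P}.
That is 7 commits.

7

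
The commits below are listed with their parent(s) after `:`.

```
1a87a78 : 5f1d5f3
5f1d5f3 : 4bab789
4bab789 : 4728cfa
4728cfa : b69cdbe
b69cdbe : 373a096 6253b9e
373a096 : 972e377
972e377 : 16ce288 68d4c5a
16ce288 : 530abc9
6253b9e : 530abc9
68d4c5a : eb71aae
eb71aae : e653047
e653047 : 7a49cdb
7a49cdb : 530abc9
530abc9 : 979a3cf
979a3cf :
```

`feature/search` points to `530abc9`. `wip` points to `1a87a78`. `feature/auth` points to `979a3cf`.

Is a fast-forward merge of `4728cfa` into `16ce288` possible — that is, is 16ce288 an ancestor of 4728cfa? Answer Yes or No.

Yes

A fast-forward from 16ce288 to 4728cfa is possible iff 16ce288 is an ancestor of 4728cfa.
Ancestors of 4728cfa: {16ce288, 373a096, 4728cfa, 530abc9, 6253b9e, 68d4c5a, 7a49cdb, 972e377, 979a3cf, b69cdbe, e653047, eb71aae}.
16ce288 is among them, so fast-forward is possible.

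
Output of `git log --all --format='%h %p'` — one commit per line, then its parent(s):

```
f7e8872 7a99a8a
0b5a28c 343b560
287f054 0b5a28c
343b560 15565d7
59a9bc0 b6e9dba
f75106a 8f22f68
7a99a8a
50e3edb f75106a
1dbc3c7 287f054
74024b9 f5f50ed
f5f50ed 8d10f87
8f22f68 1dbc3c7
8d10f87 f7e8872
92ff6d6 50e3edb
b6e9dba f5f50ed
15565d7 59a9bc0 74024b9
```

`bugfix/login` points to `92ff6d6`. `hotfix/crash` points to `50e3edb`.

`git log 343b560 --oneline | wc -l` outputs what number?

9

Walking parent pointers from 343b560: reachable set = {15565d7, 343b560, 59a9bc0, 74024b9, 7a99a8a, 8d10f87, b6e9dba, f5f50ed, f7e8872}.
That is 9 commits.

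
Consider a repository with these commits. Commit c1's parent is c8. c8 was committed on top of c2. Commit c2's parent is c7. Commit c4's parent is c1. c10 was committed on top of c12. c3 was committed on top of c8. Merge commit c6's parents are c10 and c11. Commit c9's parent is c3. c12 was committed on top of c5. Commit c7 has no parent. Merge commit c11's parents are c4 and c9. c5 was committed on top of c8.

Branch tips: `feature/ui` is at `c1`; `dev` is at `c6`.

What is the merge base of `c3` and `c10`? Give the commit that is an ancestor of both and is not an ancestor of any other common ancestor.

Ancestors of c3: {c2, c3, c7, c8}.
Ancestors of c10: {c10, c12, c2, c5, c7, c8}.
Common ancestors: {c2, c7, c8}.
Among these, c8 is not an ancestor of any other common ancestor — it is the merge base.

c8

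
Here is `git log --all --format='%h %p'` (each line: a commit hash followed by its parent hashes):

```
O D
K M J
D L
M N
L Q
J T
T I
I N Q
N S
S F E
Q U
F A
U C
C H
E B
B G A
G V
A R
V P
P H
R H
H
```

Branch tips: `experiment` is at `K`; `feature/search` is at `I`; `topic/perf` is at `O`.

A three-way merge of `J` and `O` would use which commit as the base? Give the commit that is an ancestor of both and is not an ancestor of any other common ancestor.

Q

Ancestors of J: {A, B, C, E, F, G, H, I, J, N, P, Q, R, S, T, U, V}.
Ancestors of O: {C, D, H, L, O, Q, U}.
Common ancestors: {C, H, Q, U}.
Among these, Q is not an ancestor of any other common ancestor — it is the merge base.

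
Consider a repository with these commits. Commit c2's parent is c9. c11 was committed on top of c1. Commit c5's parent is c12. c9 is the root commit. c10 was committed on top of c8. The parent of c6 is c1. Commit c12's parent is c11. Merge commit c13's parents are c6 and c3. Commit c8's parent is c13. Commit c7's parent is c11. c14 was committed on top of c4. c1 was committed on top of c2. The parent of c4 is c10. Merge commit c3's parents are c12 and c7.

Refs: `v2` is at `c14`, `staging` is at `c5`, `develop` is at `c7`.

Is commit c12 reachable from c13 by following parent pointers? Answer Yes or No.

Ancestors of c13 (commits reachable by following parents): {c1, c11, c12, c13, c2, c3, c6, c7, c9}.
c12 is in that set, so it is an ancestor of c13.

Yes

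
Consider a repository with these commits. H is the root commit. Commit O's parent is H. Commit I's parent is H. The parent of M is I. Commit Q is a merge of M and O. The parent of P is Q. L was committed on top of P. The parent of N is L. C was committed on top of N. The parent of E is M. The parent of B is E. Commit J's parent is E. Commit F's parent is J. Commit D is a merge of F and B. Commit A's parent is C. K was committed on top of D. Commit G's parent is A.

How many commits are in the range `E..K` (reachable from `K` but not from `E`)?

Reachable from K: {B, D, E, F, H, I, J, K, M}.
Reachable from E: {E, H, I, M}.
In K's history but not E's: {B, D, F, J, K} — 5 commits.

5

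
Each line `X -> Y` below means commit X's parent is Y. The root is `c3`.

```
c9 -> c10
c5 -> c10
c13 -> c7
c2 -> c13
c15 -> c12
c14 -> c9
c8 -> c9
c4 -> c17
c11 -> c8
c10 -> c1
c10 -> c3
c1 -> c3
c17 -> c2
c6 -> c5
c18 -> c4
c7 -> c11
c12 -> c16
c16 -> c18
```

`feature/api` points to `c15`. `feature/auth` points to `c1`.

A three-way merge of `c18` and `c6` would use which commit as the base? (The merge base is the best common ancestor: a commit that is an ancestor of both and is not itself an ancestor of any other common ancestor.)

Ancestors of c18: {c1, c10, c11, c13, c17, c18, c2, c3, c4, c7, c8, c9}.
Ancestors of c6: {c1, c10, c3, c5, c6}.
Common ancestors: {c1, c10, c3}.
Among these, c10 is not an ancestor of any other common ancestor — it is the merge base.

c10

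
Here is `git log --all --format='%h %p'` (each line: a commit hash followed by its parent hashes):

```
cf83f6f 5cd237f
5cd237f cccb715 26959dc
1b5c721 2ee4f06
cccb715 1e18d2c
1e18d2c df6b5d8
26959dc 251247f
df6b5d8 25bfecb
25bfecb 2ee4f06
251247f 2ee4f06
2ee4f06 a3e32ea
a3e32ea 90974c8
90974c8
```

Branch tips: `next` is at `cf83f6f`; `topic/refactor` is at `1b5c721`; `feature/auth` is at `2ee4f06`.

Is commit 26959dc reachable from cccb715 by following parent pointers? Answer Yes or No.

Ancestors of cccb715: {1e18d2c, 25bfecb, 2ee4f06, 90974c8, a3e32ea, cccb715, df6b5d8}.
26959dc is not in that set, so it is not an ancestor of cccb715.

No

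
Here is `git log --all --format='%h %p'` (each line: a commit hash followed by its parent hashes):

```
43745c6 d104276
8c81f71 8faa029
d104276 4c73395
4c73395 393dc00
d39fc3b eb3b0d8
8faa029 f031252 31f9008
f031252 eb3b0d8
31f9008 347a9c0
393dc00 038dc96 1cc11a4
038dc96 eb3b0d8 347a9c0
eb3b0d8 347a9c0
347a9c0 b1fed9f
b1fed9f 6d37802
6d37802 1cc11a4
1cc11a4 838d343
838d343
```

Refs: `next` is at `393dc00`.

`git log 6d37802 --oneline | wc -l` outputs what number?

Walking parent pointers from 6d37802: reachable set = {1cc11a4, 6d37802, 838d343}.
That is 3 commits.

3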